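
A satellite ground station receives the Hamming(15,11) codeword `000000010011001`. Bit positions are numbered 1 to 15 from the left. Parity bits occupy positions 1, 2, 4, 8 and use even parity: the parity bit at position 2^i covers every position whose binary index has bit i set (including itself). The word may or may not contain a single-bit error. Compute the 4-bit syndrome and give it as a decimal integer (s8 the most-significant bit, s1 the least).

0

s1: b1⊕b3⊕b5⊕b7⊕b9⊕b11⊕b13⊕b15 = 0⊕0⊕0⊕0⊕0⊕1⊕0⊕1 = 0
s2: b2⊕b3⊕b6⊕b7⊕b10⊕b11⊕b14⊕b15 = 0⊕0⊕0⊕0⊕0⊕1⊕0⊕1 = 0
s4: b4⊕b5⊕b6⊕b7⊕b12⊕b13⊕b14⊕b15 = 0⊕0⊕0⊕0⊕1⊕0⊕0⊕1 = 0
s8: b8⊕b9⊕b10⊕b11⊕b12⊕b13⊕b14⊕b15 = 1⊕0⊕0⊕1⊕1⊕0⊕0⊕1 = 0
Syndrome (s8...s1) = 0000 → position 0 (no error).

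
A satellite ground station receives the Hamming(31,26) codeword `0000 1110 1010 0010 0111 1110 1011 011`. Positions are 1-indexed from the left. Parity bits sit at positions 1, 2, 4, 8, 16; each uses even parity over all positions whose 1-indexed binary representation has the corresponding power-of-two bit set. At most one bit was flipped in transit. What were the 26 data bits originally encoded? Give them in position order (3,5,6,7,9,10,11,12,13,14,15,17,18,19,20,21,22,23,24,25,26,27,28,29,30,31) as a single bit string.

s1: b1⊕b3⊕b5⊕b7⊕b9⊕b11⊕b13⊕b15⊕b17⊕b19⊕b21⊕b23⊕b25⊕b27⊕b29⊕b31 = 0⊕0⊕1⊕1⊕1⊕1⊕0⊕1⊕0⊕1⊕1⊕1⊕1⊕1⊕0⊕1 = 1
s2: b2⊕b3⊕b6⊕b7⊕b10⊕b11⊕b14⊕b15⊕b18⊕b19⊕b22⊕b23⊕b26⊕b27⊕b30⊕b31 = 0⊕0⊕1⊕1⊕0⊕1⊕0⊕1⊕1⊕1⊕1⊕1⊕0⊕1⊕1⊕1 = 1
s4: b4⊕b5⊕b6⊕b7⊕b12⊕b13⊕b14⊕b15⊕b20⊕b21⊕b22⊕b23⊕b28⊕b29⊕b30⊕b31 = 0⊕1⊕1⊕1⊕0⊕0⊕0⊕1⊕1⊕1⊕1⊕1⊕1⊕0⊕1⊕1 = 1
s8: b8⊕b9⊕b10⊕b11⊕b12⊕b13⊕b14⊕b15⊕b24⊕b25⊕b26⊕b27⊕b28⊕b29⊕b30⊕b31 = 0⊕1⊕0⊕1⊕0⊕0⊕0⊕1⊕0⊕1⊕0⊕1⊕1⊕0⊕1⊕1 = 0
s16: b16⊕b17⊕b18⊕b19⊕b20⊕b21⊕b22⊕b23⊕b24⊕b25⊕b26⊕b27⊕b28⊕b29⊕b30⊕b31 = 0⊕0⊕1⊕1⊕1⊕1⊕1⊕1⊕0⊕1⊕0⊕1⊕1⊕0⊕1⊕1 = 1
Syndrome (s16...s1) = 10111 → position 23.
Flip bit 23: corrected codeword = 0000111010100010011111001011011
Data bits at positions 3,5,6,7,9,10,11,12,13,14,15,17,18,19,20,21,22,23,24,25,26,27,28,29,30,31: 01111010001011111001011011

01111010001011111001011011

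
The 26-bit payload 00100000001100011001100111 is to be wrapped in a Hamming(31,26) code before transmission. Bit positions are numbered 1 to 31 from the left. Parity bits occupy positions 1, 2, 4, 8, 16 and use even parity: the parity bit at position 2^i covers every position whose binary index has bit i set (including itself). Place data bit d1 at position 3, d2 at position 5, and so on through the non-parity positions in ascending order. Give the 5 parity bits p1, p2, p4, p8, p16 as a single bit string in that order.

00100

Place data bits at non-power-of-two positions: b3=0, b5=0, b6=1, b7=0, b9=0, b10=0, b11=0, b12=0, b13=0, b14=0, b15=1, b17=1, b18=0, b19=0, b20=0, b21=1, b22=1, b23=0, b24=0, b25=1, b26=1, b27=0, b28=0, b29=1, b30=1, b31=1.
p1 = XOR of data positions {3,5,7,9,11,13,15,17,19,21,23,25,27,29,31} = 0⊕0⊕0⊕0⊕0⊕0⊕1⊕1⊕0⊕1⊕0⊕1⊕0⊕1⊕1 = 0
p2 = XOR of data positions {3,6,7,10,11,14,15,18,19,22,23,26,27,30,31} = 0⊕1⊕0⊕0⊕0⊕0⊕1⊕0⊕0⊕1⊕0⊕1⊕0⊕1⊕1 = 0
p4 = XOR of data positions {5,6,7,12,13,14,15,20,21,22,23,28,29,30,31} = 0⊕1⊕0⊕0⊕0⊕0⊕1⊕0⊕1⊕1⊕0⊕0⊕1⊕1⊕1 = 1
p8 = XOR of data positions {9,10,11,12,13,14,15,24,25,26,27,28,29,30,31} = 0⊕0⊕0⊕0⊕0⊕0⊕1⊕0⊕1⊕1⊕0⊕0⊕1⊕1⊕1 = 0
p16 = XOR of data positions {17,18,19,20,21,22,23,24,25,26,27,28,29,30,31} = 1⊕0⊕0⊕0⊕1⊕1⊕0⊕0⊕1⊕1⊕0⊕0⊕1⊕1⊕1 = 0
Parity bits p1,p2,p4,p8,p16 = 00100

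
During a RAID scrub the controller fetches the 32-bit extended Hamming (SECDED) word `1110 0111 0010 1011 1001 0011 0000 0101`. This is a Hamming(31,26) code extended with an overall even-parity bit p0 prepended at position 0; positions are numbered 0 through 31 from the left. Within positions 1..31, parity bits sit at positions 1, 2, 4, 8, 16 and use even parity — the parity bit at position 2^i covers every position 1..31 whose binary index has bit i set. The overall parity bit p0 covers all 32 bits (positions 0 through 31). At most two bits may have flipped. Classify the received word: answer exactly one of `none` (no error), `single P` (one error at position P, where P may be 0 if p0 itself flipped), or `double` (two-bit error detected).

none

s1: b1⊕b3⊕b5⊕b7⊕b9⊕b11⊕b13⊕b15⊕b17⊕b19⊕b21⊕b23⊕b25⊕b27⊕b29⊕b31 = 1⊕0⊕1⊕1⊕0⊕0⊕0⊕1⊕0⊕1⊕0⊕1⊕0⊕0⊕1⊕1 = 0
s2: b2⊕b3⊕b6⊕b7⊕b10⊕b11⊕b14⊕b15⊕b18⊕b19⊕b22⊕b23⊕b26⊕b27⊕b30⊕b31 = 1⊕0⊕1⊕1⊕1⊕0⊕1⊕1⊕0⊕1⊕1⊕1⊕0⊕0⊕0⊕1 = 0
s4: b4⊕b5⊕b6⊕b7⊕b12⊕b13⊕b14⊕b15⊕b20⊕b21⊕b22⊕b23⊕b28⊕b29⊕b30⊕b31 = 0⊕1⊕1⊕1⊕1⊕0⊕1⊕1⊕0⊕0⊕1⊕1⊕0⊕1⊕0⊕1 = 0
s8: b8⊕b9⊕b10⊕b11⊕b12⊕b13⊕b14⊕b15⊕b24⊕b25⊕b26⊕b27⊕b28⊕b29⊕b30⊕b31 = 0⊕0⊕1⊕0⊕1⊕0⊕1⊕1⊕0⊕0⊕0⊕0⊕0⊕1⊕0⊕1 = 0
s16: b16⊕b17⊕b18⊕b19⊕b20⊕b21⊕b22⊕b23⊕b24⊕b25⊕b26⊕b27⊕b28⊕b29⊕b30⊕b31 = 1⊕0⊕0⊕1⊕0⊕0⊕1⊕1⊕0⊕0⊕0⊕0⊕0⊕1⊕0⊕1 = 0
Syndrome (s16...s1) = 00000 → position 0 (no error).
Overall parity (XOR of all 32 bits, including p0): 1⊕1⊕1⊕0⊕0⊕1⊕1⊕1⊕0⊕0⊕1⊕0⊕1⊕0⊕1⊕1⊕1⊕0⊕0⊕1⊕0⊕0⊕1⊕1⊕0⊕0⊕0⊕0⊕0⊕1⊕0⊕1 = 0
Overall=0, syndrome position=0 → no error.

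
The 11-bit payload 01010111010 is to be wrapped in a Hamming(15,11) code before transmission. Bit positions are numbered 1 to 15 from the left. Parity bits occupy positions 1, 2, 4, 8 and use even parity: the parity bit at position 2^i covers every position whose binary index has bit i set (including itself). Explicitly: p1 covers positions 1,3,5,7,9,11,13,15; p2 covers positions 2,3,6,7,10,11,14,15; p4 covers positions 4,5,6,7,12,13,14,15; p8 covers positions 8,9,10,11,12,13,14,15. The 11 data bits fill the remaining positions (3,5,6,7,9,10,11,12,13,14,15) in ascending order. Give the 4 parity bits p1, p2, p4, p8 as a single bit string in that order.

1000

Place data bits at non-power-of-two positions: b3=0, b5=1, b6=0, b7=1, b9=0, b10=1, b11=1, b12=1, b13=0, b14=1, b15=0.
p1 = XOR of data positions {3,5,7,9,11,13,15} = 0⊕1⊕1⊕0⊕1⊕0⊕0 = 1
p2 = XOR of data positions {3,6,7,10,11,14,15} = 0⊕0⊕1⊕1⊕1⊕1⊕0 = 0
p4 = XOR of data positions {5,6,7,12,13,14,15} = 1⊕0⊕1⊕1⊕0⊕1⊕0 = 0
p8 = XOR of data positions {9,10,11,12,13,14,15} = 0⊕1⊕1⊕1⊕0⊕1⊕0 = 0
Parity bits p1,p2,p4,p8 = 1000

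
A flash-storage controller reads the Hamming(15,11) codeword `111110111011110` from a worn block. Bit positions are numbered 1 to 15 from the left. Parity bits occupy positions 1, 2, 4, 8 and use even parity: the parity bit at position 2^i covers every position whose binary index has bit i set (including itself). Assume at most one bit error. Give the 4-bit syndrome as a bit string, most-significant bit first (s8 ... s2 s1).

0011

s1: b1⊕b3⊕b5⊕b7⊕b9⊕b11⊕b13⊕b15 = 1⊕1⊕1⊕1⊕1⊕1⊕1⊕0 = 1
s2: b2⊕b3⊕b6⊕b7⊕b10⊕b11⊕b14⊕b15 = 1⊕1⊕0⊕1⊕0⊕1⊕1⊕0 = 1
s4: b4⊕b5⊕b6⊕b7⊕b12⊕b13⊕b14⊕b15 = 1⊕1⊕0⊕1⊕1⊕1⊕1⊕0 = 0
s8: b8⊕b9⊕b10⊕b11⊕b12⊕b13⊕b14⊕b15 = 1⊕1⊕0⊕1⊕1⊕1⊕1⊕0 = 0
Syndrome (s8...s1) = 0011 → position 3.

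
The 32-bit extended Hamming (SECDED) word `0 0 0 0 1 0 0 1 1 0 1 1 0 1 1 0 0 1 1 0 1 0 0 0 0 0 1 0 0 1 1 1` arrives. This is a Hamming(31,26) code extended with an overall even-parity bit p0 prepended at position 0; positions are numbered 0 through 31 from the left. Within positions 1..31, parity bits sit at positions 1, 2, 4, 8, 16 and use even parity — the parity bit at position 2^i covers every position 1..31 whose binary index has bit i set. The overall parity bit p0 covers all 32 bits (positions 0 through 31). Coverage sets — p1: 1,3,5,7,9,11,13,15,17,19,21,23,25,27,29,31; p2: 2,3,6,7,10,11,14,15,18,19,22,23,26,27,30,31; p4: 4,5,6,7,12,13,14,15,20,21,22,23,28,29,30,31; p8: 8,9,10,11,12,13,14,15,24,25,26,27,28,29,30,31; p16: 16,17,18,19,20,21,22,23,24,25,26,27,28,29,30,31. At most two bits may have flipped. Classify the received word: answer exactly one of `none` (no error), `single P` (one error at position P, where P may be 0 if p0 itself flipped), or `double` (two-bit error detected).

s1: b1⊕b3⊕b5⊕b7⊕b9⊕b11⊕b13⊕b15⊕b17⊕b19⊕b21⊕b23⊕b25⊕b27⊕b29⊕b31 = 0⊕0⊕0⊕1⊕0⊕1⊕1⊕0⊕1⊕0⊕0⊕0⊕0⊕0⊕1⊕1 = 0
s2: b2⊕b3⊕b6⊕b7⊕b10⊕b11⊕b14⊕b15⊕b18⊕b19⊕b22⊕b23⊕b26⊕b27⊕b30⊕b31 = 0⊕0⊕0⊕1⊕1⊕1⊕1⊕0⊕1⊕0⊕0⊕0⊕1⊕0⊕1⊕1 = 0
s4: b4⊕b5⊕b6⊕b7⊕b12⊕b13⊕b14⊕b15⊕b20⊕b21⊕b22⊕b23⊕b28⊕b29⊕b30⊕b31 = 1⊕0⊕0⊕1⊕0⊕1⊕1⊕0⊕1⊕0⊕0⊕0⊕0⊕1⊕1⊕1 = 0
s8: b8⊕b9⊕b10⊕b11⊕b12⊕b13⊕b14⊕b15⊕b24⊕b25⊕b26⊕b27⊕b28⊕b29⊕b30⊕b31 = 1⊕0⊕1⊕1⊕0⊕1⊕1⊕0⊕0⊕0⊕1⊕0⊕0⊕1⊕1⊕1 = 1
s16: b16⊕b17⊕b18⊕b19⊕b20⊕b21⊕b22⊕b23⊕b24⊕b25⊕b26⊕b27⊕b28⊕b29⊕b30⊕b31 = 0⊕1⊕1⊕0⊕1⊕0⊕0⊕0⊕0⊕0⊕1⊕0⊕0⊕1⊕1⊕1 = 1
Syndrome (s16...s1) = 11000 → position 24.
Overall parity (XOR of all 32 bits, including p0): 0⊕0⊕0⊕0⊕1⊕0⊕0⊕1⊕1⊕0⊕1⊕1⊕0⊕1⊕1⊕0⊕0⊕1⊕1⊕0⊕1⊕0⊕0⊕0⊕0⊕0⊕1⊕0⊕0⊕1⊕1⊕1 = 0
Overall=0, syndrome position=24 → double-bit error detected (uncorrectable).

double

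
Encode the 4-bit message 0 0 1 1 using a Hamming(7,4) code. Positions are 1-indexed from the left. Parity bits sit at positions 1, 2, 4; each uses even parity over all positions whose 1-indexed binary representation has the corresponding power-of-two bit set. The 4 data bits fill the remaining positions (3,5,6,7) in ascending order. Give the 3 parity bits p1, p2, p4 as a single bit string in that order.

100

Place data bits at non-power-of-two positions: b3=0, b5=0, b6=1, b7=1.
p1 = XOR of data positions {3,5,7} = 0⊕0⊕1 = 1
p2 = XOR of data positions {3,6,7} = 0⊕1⊕1 = 0
p4 = XOR of data positions {5,6,7} = 0⊕1⊕1 = 0
Parity bits p1,p2,p4 = 100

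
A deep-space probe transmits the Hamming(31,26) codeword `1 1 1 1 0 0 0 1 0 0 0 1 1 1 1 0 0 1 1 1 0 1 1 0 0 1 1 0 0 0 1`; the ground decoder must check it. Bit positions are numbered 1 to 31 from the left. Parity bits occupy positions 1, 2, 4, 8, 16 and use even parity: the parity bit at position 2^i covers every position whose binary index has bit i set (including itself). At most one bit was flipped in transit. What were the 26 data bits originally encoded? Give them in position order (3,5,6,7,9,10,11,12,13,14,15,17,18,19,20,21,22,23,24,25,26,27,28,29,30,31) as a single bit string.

s1: b1⊕b3⊕b5⊕b7⊕b9⊕b11⊕b13⊕b15⊕b17⊕b19⊕b21⊕b23⊕b25⊕b27⊕b29⊕b31 = 1⊕1⊕0⊕0⊕0⊕0⊕1⊕1⊕0⊕1⊕0⊕1⊕0⊕1⊕0⊕1 = 0
s2: b2⊕b3⊕b6⊕b7⊕b10⊕b11⊕b14⊕b15⊕b18⊕b19⊕b22⊕b23⊕b26⊕b27⊕b30⊕b31 = 1⊕1⊕0⊕0⊕0⊕0⊕1⊕1⊕1⊕1⊕1⊕1⊕1⊕1⊕0⊕1 = 1
s4: b4⊕b5⊕b6⊕b7⊕b12⊕b13⊕b14⊕b15⊕b20⊕b21⊕b22⊕b23⊕b28⊕b29⊕b30⊕b31 = 1⊕0⊕0⊕0⊕1⊕1⊕1⊕1⊕1⊕0⊕1⊕1⊕0⊕0⊕0⊕1 = 1
s8: b8⊕b9⊕b10⊕b11⊕b12⊕b13⊕b14⊕b15⊕b24⊕b25⊕b26⊕b27⊕b28⊕b29⊕b30⊕b31 = 1⊕0⊕0⊕0⊕1⊕1⊕1⊕1⊕0⊕0⊕1⊕1⊕0⊕0⊕0⊕1 = 0
s16: b16⊕b17⊕b18⊕b19⊕b20⊕b21⊕b22⊕b23⊕b24⊕b25⊕b26⊕b27⊕b28⊕b29⊕b30⊕b31 = 0⊕0⊕1⊕1⊕1⊕0⊕1⊕1⊕0⊕0⊕1⊕1⊕0⊕0⊕0⊕1 = 0
Syndrome (s16...s1) = 00110 → position 6.
Flip bit 6: corrected codeword = 1111010100011110011101100110001
Data bits at positions 3,5,6,7,9,10,11,12,13,14,15,17,18,19,20,21,22,23,24,25,26,27,28,29,30,31: 10100001111011101100110001

10100001111011101100110001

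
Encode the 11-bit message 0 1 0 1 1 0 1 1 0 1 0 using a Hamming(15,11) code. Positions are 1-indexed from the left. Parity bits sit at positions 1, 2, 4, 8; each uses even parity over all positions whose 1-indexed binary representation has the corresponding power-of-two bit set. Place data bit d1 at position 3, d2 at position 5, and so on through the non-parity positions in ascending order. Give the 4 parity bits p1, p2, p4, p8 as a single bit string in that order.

Place data bits at non-power-of-two positions: b3=0, b5=1, b6=0, b7=1, b9=1, b10=0, b11=1, b12=1, b13=0, b14=1, b15=0.
p1 = XOR of data positions {3,5,7,9,11,13,15} = 0⊕1⊕1⊕1⊕1⊕0⊕0 = 0
p2 = XOR of data positions {3,6,7,10,11,14,15} = 0⊕0⊕1⊕0⊕1⊕1⊕0 = 1
p4 = XOR of data positions {5,6,7,12,13,14,15} = 1⊕0⊕1⊕1⊕0⊕1⊕0 = 0
p8 = XOR of data positions {9,10,11,12,13,14,15} = 1⊕0⊕1⊕1⊕0⊕1⊕0 = 0
Parity bits p1,p2,p4,p8 = 0100

0100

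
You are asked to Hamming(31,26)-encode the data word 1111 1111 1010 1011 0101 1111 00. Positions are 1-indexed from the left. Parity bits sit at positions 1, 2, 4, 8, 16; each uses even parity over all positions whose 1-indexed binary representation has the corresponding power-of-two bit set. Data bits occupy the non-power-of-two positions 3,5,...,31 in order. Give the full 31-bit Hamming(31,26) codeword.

0011111111111011010110101111100

Place data bits at non-power-of-two positions: b3=1, b5=1, b6=1, b7=1, b9=1, b10=1, b11=1, b12=1, b13=1, b14=0, b15=1, b17=0, b18=1, b19=0, b20=1, b21=1, b22=0, b23=1, b24=0, b25=1, b26=1, b27=1, b28=1, b29=1, b30=0, b31=0.
p1 = XOR of data positions {3,5,7,9,11,13,15,17,19,21,23,25,27,29,31} = 1⊕1⊕1⊕1⊕1⊕1⊕1⊕0⊕0⊕1⊕1⊕1⊕1⊕1⊕0 = 0
p2 = XOR of data positions {3,6,7,10,11,14,15,18,19,22,23,26,27,30,31} = 1⊕1⊕1⊕1⊕1⊕0⊕1⊕1⊕0⊕0⊕1⊕1⊕1⊕0⊕0 = 0
p4 = XOR of data positions {5,6,7,12,13,14,15,20,21,22,23,28,29,30,31} = 1⊕1⊕1⊕1⊕1⊕0⊕1⊕1⊕1⊕0⊕1⊕1⊕1⊕0⊕0 = 1
p8 = XOR of data positions {9,10,11,12,13,14,15,24,25,26,27,28,29,30,31} = 1⊕1⊕1⊕1⊕1⊕0⊕1⊕0⊕1⊕1⊕1⊕1⊕1⊕0⊕0 = 1
p16 = XOR of data positions {17,18,19,20,21,22,23,24,25,26,27,28,29,30,31} = 0⊕1⊕0⊕1⊕1⊕0⊕1⊕0⊕1⊕1⊕1⊕1⊕1⊕0⊕0 = 1
Codeword b1..b31 = 0011111111111011010110101111100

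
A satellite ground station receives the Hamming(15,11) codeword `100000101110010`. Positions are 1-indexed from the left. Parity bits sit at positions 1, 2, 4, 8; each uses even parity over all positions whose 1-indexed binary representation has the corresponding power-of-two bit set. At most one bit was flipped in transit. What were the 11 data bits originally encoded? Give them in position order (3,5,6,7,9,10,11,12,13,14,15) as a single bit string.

s1: b1⊕b3⊕b5⊕b7⊕b9⊕b11⊕b13⊕b15 = 1⊕0⊕0⊕1⊕1⊕1⊕0⊕0 = 0
s2: b2⊕b3⊕b6⊕b7⊕b10⊕b11⊕b14⊕b15 = 0⊕0⊕0⊕1⊕1⊕1⊕1⊕0 = 0
s4: b4⊕b5⊕b6⊕b7⊕b12⊕b13⊕b14⊕b15 = 0⊕0⊕0⊕1⊕0⊕0⊕1⊕0 = 0
s8: b8⊕b9⊕b10⊕b11⊕b12⊕b13⊕b14⊕b15 = 0⊕1⊕1⊕1⊕0⊕0⊕1⊕0 = 0
Syndrome (s8...s1) = 0000 → position 0 (no error).
No correction needed.
Data bits at positions 3,5,6,7,9,10,11,12,13,14,15: 00011110010

00011110010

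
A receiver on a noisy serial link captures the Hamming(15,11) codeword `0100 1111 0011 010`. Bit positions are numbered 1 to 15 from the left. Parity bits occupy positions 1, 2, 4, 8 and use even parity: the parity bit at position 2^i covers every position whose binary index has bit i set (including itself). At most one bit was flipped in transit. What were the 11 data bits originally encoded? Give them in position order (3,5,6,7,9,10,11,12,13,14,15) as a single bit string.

01100011010

s1: b1⊕b3⊕b5⊕b7⊕b9⊕b11⊕b13⊕b15 = 0⊕0⊕1⊕1⊕0⊕1⊕0⊕0 = 1
s2: b2⊕b3⊕b6⊕b7⊕b10⊕b11⊕b14⊕b15 = 1⊕0⊕1⊕1⊕0⊕1⊕1⊕0 = 1
s4: b4⊕b5⊕b6⊕b7⊕b12⊕b13⊕b14⊕b15 = 0⊕1⊕1⊕1⊕1⊕0⊕1⊕0 = 1
s8: b8⊕b9⊕b10⊕b11⊕b12⊕b13⊕b14⊕b15 = 1⊕0⊕0⊕1⊕1⊕0⊕1⊕0 = 0
Syndrome (s8...s1) = 0111 → position 7.
Flip bit 7: corrected codeword = 010011010011010
Data bits at positions 3,5,6,7,9,10,11,12,13,14,15: 01100011010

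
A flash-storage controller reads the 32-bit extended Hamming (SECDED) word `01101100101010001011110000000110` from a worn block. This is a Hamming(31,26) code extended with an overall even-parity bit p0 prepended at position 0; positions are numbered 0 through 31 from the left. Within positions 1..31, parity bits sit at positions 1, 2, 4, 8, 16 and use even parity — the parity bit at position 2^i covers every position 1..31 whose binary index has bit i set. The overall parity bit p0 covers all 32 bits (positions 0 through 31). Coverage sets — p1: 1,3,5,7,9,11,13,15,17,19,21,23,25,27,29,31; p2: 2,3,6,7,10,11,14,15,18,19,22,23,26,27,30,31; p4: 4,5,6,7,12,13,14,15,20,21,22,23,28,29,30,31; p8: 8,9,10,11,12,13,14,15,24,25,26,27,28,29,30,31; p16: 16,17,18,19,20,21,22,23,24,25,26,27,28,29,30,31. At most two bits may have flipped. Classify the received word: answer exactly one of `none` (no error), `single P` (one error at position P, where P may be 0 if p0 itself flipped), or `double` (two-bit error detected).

s1: b1⊕b3⊕b5⊕b7⊕b9⊕b11⊕b13⊕b15⊕b17⊕b19⊕b21⊕b23⊕b25⊕b27⊕b29⊕b31 = 1⊕0⊕1⊕0⊕0⊕0⊕0⊕0⊕0⊕1⊕1⊕0⊕0⊕0⊕1⊕0 = 1
s2: b2⊕b3⊕b6⊕b7⊕b10⊕b11⊕b14⊕b15⊕b18⊕b19⊕b22⊕b23⊕b26⊕b27⊕b30⊕b31 = 1⊕0⊕0⊕0⊕1⊕0⊕0⊕0⊕1⊕1⊕0⊕0⊕0⊕0⊕1⊕0 = 1
s4: b4⊕b5⊕b6⊕b7⊕b12⊕b13⊕b14⊕b15⊕b20⊕b21⊕b22⊕b23⊕b28⊕b29⊕b30⊕b31 = 1⊕1⊕0⊕0⊕1⊕0⊕0⊕0⊕1⊕1⊕0⊕0⊕0⊕1⊕1⊕0 = 1
s8: b8⊕b9⊕b10⊕b11⊕b12⊕b13⊕b14⊕b15⊕b24⊕b25⊕b26⊕b27⊕b28⊕b29⊕b30⊕b31 = 1⊕0⊕1⊕0⊕1⊕0⊕0⊕0⊕0⊕0⊕0⊕0⊕0⊕1⊕1⊕0 = 1
s16: b16⊕b17⊕b18⊕b19⊕b20⊕b21⊕b22⊕b23⊕b24⊕b25⊕b26⊕b27⊕b28⊕b29⊕b30⊕b31 = 1⊕0⊕1⊕1⊕1⊕1⊕0⊕0⊕0⊕0⊕0⊕0⊕0⊕1⊕1⊕0 = 1
Syndrome (s16...s1) = 11111 → position 31.
Overall parity (XOR of all 32 bits, including p0): 0⊕1⊕1⊕0⊕1⊕1⊕0⊕0⊕1⊕0⊕1⊕0⊕1⊕0⊕0⊕0⊕1⊕0⊕1⊕1⊕1⊕1⊕0⊕0⊕0⊕0⊕0⊕0⊕0⊕1⊕1⊕0 = 0
Overall=0, syndrome position=31 → double-bit error detected (uncorrectable).

double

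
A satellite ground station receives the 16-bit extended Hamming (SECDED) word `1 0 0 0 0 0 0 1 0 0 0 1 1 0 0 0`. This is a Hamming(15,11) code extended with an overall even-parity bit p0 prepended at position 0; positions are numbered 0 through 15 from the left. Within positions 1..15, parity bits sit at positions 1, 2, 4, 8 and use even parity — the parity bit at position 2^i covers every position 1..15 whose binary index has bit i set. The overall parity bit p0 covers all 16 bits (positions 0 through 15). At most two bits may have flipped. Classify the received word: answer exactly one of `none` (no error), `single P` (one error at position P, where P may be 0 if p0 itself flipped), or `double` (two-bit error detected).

s1: b1⊕b3⊕b5⊕b7⊕b9⊕b11⊕b13⊕b15 = 0⊕0⊕0⊕1⊕0⊕1⊕0⊕0 = 0
s2: b2⊕b3⊕b6⊕b7⊕b10⊕b11⊕b14⊕b15 = 0⊕0⊕0⊕1⊕0⊕1⊕0⊕0 = 0
s4: b4⊕b5⊕b6⊕b7⊕b12⊕b13⊕b14⊕b15 = 0⊕0⊕0⊕1⊕1⊕0⊕0⊕0 = 0
s8: b8⊕b9⊕b10⊕b11⊕b12⊕b13⊕b14⊕b15 = 0⊕0⊕0⊕1⊕1⊕0⊕0⊕0 = 0
Syndrome (s8...s1) = 0000 → position 0 (no error).
Overall parity (XOR of all 16 bits, including p0): 1⊕0⊕0⊕0⊕0⊕0⊕0⊕1⊕0⊕0⊕0⊕1⊕1⊕0⊕0⊕0 = 0
Overall=0, syndrome position=0 → no error.

none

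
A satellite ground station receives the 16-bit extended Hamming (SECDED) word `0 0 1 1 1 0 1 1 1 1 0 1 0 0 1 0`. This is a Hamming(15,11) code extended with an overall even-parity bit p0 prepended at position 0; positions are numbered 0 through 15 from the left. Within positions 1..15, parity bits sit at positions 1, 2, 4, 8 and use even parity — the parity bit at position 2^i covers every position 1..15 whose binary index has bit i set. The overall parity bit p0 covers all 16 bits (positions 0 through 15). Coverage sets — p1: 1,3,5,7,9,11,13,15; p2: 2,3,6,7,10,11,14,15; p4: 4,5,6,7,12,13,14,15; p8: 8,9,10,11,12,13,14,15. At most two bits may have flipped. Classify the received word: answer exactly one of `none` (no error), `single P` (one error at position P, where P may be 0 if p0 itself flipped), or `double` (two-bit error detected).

s1: b1⊕b3⊕b5⊕b7⊕b9⊕b11⊕b13⊕b15 = 0⊕1⊕0⊕1⊕1⊕1⊕0⊕0 = 0
s2: b2⊕b3⊕b6⊕b7⊕b10⊕b11⊕b14⊕b15 = 1⊕1⊕1⊕1⊕0⊕1⊕1⊕0 = 0
s4: b4⊕b5⊕b6⊕b7⊕b12⊕b13⊕b14⊕b15 = 1⊕0⊕1⊕1⊕0⊕0⊕1⊕0 = 0
s8: b8⊕b9⊕b10⊕b11⊕b12⊕b13⊕b14⊕b15 = 1⊕1⊕0⊕1⊕0⊕0⊕1⊕0 = 0
Syndrome (s8...s1) = 0000 → position 0 (no error).
Overall parity (XOR of all 16 bits, including p0): 0⊕0⊕1⊕1⊕1⊕0⊕1⊕1⊕1⊕1⊕0⊕1⊕0⊕0⊕1⊕0 = 1
Overall=1, syndrome position=0 → single-bit error at position 0.

single 0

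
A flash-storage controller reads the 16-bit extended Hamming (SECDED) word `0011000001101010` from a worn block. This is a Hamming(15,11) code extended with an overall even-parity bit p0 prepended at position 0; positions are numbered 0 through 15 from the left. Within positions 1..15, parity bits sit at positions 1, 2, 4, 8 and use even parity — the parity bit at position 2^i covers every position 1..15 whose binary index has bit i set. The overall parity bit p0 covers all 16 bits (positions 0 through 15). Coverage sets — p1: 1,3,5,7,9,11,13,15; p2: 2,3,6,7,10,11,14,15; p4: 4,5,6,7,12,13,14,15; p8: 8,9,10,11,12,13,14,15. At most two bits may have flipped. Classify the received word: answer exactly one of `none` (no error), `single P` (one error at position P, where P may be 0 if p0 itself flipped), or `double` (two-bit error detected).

s1: b1⊕b3⊕b5⊕b7⊕b9⊕b11⊕b13⊕b15 = 0⊕1⊕0⊕0⊕1⊕0⊕0⊕0 = 0
s2: b2⊕b3⊕b6⊕b7⊕b10⊕b11⊕b14⊕b15 = 1⊕1⊕0⊕0⊕1⊕0⊕1⊕0 = 0
s4: b4⊕b5⊕b6⊕b7⊕b12⊕b13⊕b14⊕b15 = 0⊕0⊕0⊕0⊕1⊕0⊕1⊕0 = 0
s8: b8⊕b9⊕b10⊕b11⊕b12⊕b13⊕b14⊕b15 = 0⊕1⊕1⊕0⊕1⊕0⊕1⊕0 = 0
Syndrome (s8...s1) = 0000 → position 0 (no error).
Overall parity (XOR of all 16 bits, including p0): 0⊕0⊕1⊕1⊕0⊕0⊕0⊕0⊕0⊕1⊕1⊕0⊕1⊕0⊕1⊕0 = 0
Overall=0, syndrome position=0 → no error.

none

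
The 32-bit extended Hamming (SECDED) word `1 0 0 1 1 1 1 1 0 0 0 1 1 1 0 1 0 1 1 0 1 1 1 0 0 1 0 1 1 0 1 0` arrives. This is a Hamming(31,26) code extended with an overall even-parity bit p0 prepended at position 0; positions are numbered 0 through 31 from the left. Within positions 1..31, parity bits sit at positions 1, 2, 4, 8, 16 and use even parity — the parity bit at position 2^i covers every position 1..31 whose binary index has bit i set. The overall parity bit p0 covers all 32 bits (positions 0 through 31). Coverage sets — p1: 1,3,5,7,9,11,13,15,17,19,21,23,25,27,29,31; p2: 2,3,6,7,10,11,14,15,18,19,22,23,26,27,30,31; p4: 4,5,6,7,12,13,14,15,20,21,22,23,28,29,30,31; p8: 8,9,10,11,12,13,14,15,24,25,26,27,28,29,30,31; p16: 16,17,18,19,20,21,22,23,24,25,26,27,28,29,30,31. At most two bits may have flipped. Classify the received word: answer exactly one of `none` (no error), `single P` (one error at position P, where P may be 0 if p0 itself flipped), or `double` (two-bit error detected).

s1: b1⊕b3⊕b5⊕b7⊕b9⊕b11⊕b13⊕b15⊕b17⊕b19⊕b21⊕b23⊕b25⊕b27⊕b29⊕b31 = 0⊕1⊕1⊕1⊕0⊕1⊕1⊕1⊕1⊕0⊕1⊕0⊕1⊕1⊕0⊕0 = 0
s2: b2⊕b3⊕b6⊕b7⊕b10⊕b11⊕b14⊕b15⊕b18⊕b19⊕b22⊕b23⊕b26⊕b27⊕b30⊕b31 = 0⊕1⊕1⊕1⊕0⊕1⊕0⊕1⊕1⊕0⊕1⊕0⊕0⊕1⊕1⊕0 = 1
s4: b4⊕b5⊕b6⊕b7⊕b12⊕b13⊕b14⊕b15⊕b20⊕b21⊕b22⊕b23⊕b28⊕b29⊕b30⊕b31 = 1⊕1⊕1⊕1⊕1⊕1⊕0⊕1⊕1⊕1⊕1⊕0⊕1⊕0⊕1⊕0 = 0
s8: b8⊕b9⊕b10⊕b11⊕b12⊕b13⊕b14⊕b15⊕b24⊕b25⊕b26⊕b27⊕b28⊕b29⊕b30⊕b31 = 0⊕0⊕0⊕1⊕1⊕1⊕0⊕1⊕0⊕1⊕0⊕1⊕1⊕0⊕1⊕0 = 0
s16: b16⊕b17⊕b18⊕b19⊕b20⊕b21⊕b22⊕b23⊕b24⊕b25⊕b26⊕b27⊕b28⊕b29⊕b30⊕b31 = 0⊕1⊕1⊕0⊕1⊕1⊕1⊕0⊕0⊕1⊕0⊕1⊕1⊕0⊕1⊕0 = 1
Syndrome (s16...s1) = 10010 → position 18.
Overall parity (XOR of all 32 bits, including p0): 1⊕0⊕0⊕1⊕1⊕1⊕1⊕1⊕0⊕0⊕0⊕1⊕1⊕1⊕0⊕1⊕0⊕1⊕1⊕0⊕1⊕1⊕1⊕0⊕0⊕1⊕0⊕1⊕1⊕0⊕1⊕0 = 1
Overall=1, syndrome position=18 → single-bit error at position 18.

single 18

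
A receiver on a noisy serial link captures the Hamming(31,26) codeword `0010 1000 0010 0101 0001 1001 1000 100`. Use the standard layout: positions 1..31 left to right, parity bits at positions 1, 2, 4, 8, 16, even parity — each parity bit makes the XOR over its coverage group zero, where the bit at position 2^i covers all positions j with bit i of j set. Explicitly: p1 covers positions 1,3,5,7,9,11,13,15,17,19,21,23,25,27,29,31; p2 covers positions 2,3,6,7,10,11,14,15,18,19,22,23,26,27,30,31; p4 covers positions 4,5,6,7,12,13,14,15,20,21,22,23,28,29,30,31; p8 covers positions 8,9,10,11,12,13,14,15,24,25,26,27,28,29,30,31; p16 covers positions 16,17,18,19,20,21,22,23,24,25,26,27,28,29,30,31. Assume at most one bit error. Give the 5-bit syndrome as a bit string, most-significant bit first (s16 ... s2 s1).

s1: b1⊕b3⊕b5⊕b7⊕b9⊕b11⊕b13⊕b15⊕b17⊕b19⊕b21⊕b23⊕b25⊕b27⊕b29⊕b31 = 0⊕1⊕1⊕0⊕0⊕1⊕0⊕0⊕0⊕0⊕1⊕0⊕1⊕0⊕1⊕0 = 0
s2: b2⊕b3⊕b6⊕b7⊕b10⊕b11⊕b14⊕b15⊕b18⊕b19⊕b22⊕b23⊕b26⊕b27⊕b30⊕b31 = 0⊕1⊕0⊕0⊕0⊕1⊕1⊕0⊕0⊕0⊕0⊕0⊕0⊕0⊕0⊕0 = 1
s4: b4⊕b5⊕b6⊕b7⊕b12⊕b13⊕b14⊕b15⊕b20⊕b21⊕b22⊕b23⊕b28⊕b29⊕b30⊕b31 = 0⊕1⊕0⊕0⊕0⊕0⊕1⊕0⊕1⊕1⊕0⊕0⊕0⊕1⊕0⊕0 = 1
s8: b8⊕b9⊕b10⊕b11⊕b12⊕b13⊕b14⊕b15⊕b24⊕b25⊕b26⊕b27⊕b28⊕b29⊕b30⊕b31 = 0⊕0⊕0⊕1⊕0⊕0⊕1⊕0⊕1⊕1⊕0⊕0⊕0⊕1⊕0⊕0 = 1
s16: b16⊕b17⊕b18⊕b19⊕b20⊕b21⊕b22⊕b23⊕b24⊕b25⊕b26⊕b27⊕b28⊕b29⊕b30⊕b31 = 1⊕0⊕0⊕0⊕1⊕1⊕0⊕0⊕1⊕1⊕0⊕0⊕0⊕1⊕0⊕0 = 0
Syndrome (s16...s1) = 01110 → position 14.

01110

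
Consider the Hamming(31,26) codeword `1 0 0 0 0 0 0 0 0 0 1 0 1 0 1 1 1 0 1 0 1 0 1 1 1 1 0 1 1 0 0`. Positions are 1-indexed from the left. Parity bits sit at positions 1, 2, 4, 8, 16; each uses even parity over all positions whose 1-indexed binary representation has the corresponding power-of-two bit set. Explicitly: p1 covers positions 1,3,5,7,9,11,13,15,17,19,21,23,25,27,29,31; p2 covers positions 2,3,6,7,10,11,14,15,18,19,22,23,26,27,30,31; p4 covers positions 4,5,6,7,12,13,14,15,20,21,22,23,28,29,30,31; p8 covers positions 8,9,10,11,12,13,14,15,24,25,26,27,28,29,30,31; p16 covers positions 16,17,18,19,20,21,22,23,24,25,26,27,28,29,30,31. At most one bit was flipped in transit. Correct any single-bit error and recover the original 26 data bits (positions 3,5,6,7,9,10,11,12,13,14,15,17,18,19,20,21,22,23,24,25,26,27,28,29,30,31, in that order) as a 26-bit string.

s1: b1⊕b3⊕b5⊕b7⊕b9⊕b11⊕b13⊕b15⊕b17⊕b19⊕b21⊕b23⊕b25⊕b27⊕b29⊕b31 = 1⊕0⊕0⊕0⊕0⊕1⊕1⊕1⊕1⊕1⊕1⊕1⊕1⊕0⊕1⊕0 = 0
s2: b2⊕b3⊕b6⊕b7⊕b10⊕b11⊕b14⊕b15⊕b18⊕b19⊕b22⊕b23⊕b26⊕b27⊕b30⊕b31 = 0⊕0⊕0⊕0⊕0⊕1⊕0⊕1⊕0⊕1⊕0⊕1⊕1⊕0⊕0⊕0 = 1
s4: b4⊕b5⊕b6⊕b7⊕b12⊕b13⊕b14⊕b15⊕b20⊕b21⊕b22⊕b23⊕b28⊕b29⊕b30⊕b31 = 0⊕0⊕0⊕0⊕0⊕1⊕0⊕1⊕0⊕1⊕0⊕1⊕1⊕1⊕0⊕0 = 0
s8: b8⊕b9⊕b10⊕b11⊕b12⊕b13⊕b14⊕b15⊕b24⊕b25⊕b26⊕b27⊕b28⊕b29⊕b30⊕b31 = 0⊕0⊕0⊕1⊕0⊕1⊕0⊕1⊕1⊕1⊕1⊕0⊕1⊕1⊕0⊕0 = 0
s16: b16⊕b17⊕b18⊕b19⊕b20⊕b21⊕b22⊕b23⊕b24⊕b25⊕b26⊕b27⊕b28⊕b29⊕b30⊕b31 = 1⊕1⊕0⊕1⊕0⊕1⊕0⊕1⊕1⊕1⊕1⊕0⊕1⊕1⊕0⊕0 = 0
Syndrome (s16...s1) = 00010 → position 2.
Flip bit 2: corrected codeword = 1100000000101011101010111101100
Data bits at positions 3,5,6,7,9,10,11,12,13,14,15,17,18,19,20,21,22,23,24,25,26,27,28,29,30,31: 00000010101101010111101100

00000010101101010111101100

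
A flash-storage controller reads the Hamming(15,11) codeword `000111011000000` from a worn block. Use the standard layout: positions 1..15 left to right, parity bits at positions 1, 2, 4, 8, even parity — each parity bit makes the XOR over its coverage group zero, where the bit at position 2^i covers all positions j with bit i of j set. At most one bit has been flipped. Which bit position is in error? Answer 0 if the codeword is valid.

s1: b1⊕b3⊕b5⊕b7⊕b9⊕b11⊕b13⊕b15 = 0⊕0⊕1⊕0⊕1⊕0⊕0⊕0 = 0
s2: b2⊕b3⊕b6⊕b7⊕b10⊕b11⊕b14⊕b15 = 0⊕0⊕1⊕0⊕0⊕0⊕0⊕0 = 1
s4: b4⊕b5⊕b6⊕b7⊕b12⊕b13⊕b14⊕b15 = 1⊕1⊕1⊕0⊕0⊕0⊕0⊕0 = 1
s8: b8⊕b9⊕b10⊕b11⊕b12⊕b13⊕b14⊕b15 = 1⊕1⊕0⊕0⊕0⊕0⊕0⊕0 = 0
Syndrome (s8...s1) = 0110 → position 6.

6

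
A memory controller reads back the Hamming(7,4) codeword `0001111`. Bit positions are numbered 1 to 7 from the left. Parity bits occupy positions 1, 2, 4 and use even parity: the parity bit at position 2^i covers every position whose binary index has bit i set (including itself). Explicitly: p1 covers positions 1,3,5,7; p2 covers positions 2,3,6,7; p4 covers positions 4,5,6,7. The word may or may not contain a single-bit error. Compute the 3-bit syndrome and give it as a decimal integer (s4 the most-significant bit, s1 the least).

0

s1: b1⊕b3⊕b5⊕b7 = 0⊕0⊕1⊕1 = 0
s2: b2⊕b3⊕b6⊕b7 = 0⊕0⊕1⊕1 = 0
s4: b4⊕b5⊕b6⊕b7 = 1⊕1⊕1⊕1 = 0
Syndrome (s4...s1) = 000 → position 0 (no error).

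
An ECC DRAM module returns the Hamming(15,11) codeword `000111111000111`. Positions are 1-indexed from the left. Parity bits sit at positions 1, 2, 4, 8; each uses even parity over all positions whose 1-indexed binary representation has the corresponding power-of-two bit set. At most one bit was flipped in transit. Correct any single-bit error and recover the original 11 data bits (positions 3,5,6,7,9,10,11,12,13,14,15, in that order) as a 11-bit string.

01111000011

s1: b1⊕b3⊕b5⊕b7⊕b9⊕b11⊕b13⊕b15 = 0⊕0⊕1⊕1⊕1⊕0⊕1⊕1 = 1
s2: b2⊕b3⊕b6⊕b7⊕b10⊕b11⊕b14⊕b15 = 0⊕0⊕1⊕1⊕0⊕0⊕1⊕1 = 0
s4: b4⊕b5⊕b6⊕b7⊕b12⊕b13⊕b14⊕b15 = 1⊕1⊕1⊕1⊕0⊕1⊕1⊕1 = 1
s8: b8⊕b9⊕b10⊕b11⊕b12⊕b13⊕b14⊕b15 = 1⊕1⊕0⊕0⊕0⊕1⊕1⊕1 = 1
Syndrome (s8...s1) = 1101 → position 13.
Flip bit 13: corrected codeword = 000111111000011
Data bits at positions 3,5,6,7,9,10,11,12,13,14,15: 01111000011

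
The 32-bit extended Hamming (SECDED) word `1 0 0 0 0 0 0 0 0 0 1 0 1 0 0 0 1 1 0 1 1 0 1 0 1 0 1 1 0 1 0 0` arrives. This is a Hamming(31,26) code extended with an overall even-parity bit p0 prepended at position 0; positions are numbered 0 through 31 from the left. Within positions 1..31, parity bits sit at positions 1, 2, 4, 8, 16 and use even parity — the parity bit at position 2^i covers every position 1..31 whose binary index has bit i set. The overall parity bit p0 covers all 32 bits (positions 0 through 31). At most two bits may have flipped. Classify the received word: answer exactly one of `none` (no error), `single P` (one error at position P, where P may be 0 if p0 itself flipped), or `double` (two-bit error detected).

double

s1: b1⊕b3⊕b5⊕b7⊕b9⊕b11⊕b13⊕b15⊕b17⊕b19⊕b21⊕b23⊕b25⊕b27⊕b29⊕b31 = 0⊕0⊕0⊕0⊕0⊕0⊕0⊕0⊕1⊕1⊕0⊕0⊕0⊕1⊕1⊕0 = 0
s2: b2⊕b3⊕b6⊕b7⊕b10⊕b11⊕b14⊕b15⊕b18⊕b19⊕b22⊕b23⊕b26⊕b27⊕b30⊕b31 = 0⊕0⊕0⊕0⊕1⊕0⊕0⊕0⊕0⊕1⊕1⊕0⊕1⊕1⊕0⊕0 = 1
s4: b4⊕b5⊕b6⊕b7⊕b12⊕b13⊕b14⊕b15⊕b20⊕b21⊕b22⊕b23⊕b28⊕b29⊕b30⊕b31 = 0⊕0⊕0⊕0⊕1⊕0⊕0⊕0⊕1⊕0⊕1⊕0⊕0⊕1⊕0⊕0 = 0
s8: b8⊕b9⊕b10⊕b11⊕b12⊕b13⊕b14⊕b15⊕b24⊕b25⊕b26⊕b27⊕b28⊕b29⊕b30⊕b31 = 0⊕0⊕1⊕0⊕1⊕0⊕0⊕0⊕1⊕0⊕1⊕1⊕0⊕1⊕0⊕0 = 0
s16: b16⊕b17⊕b18⊕b19⊕b20⊕b21⊕b22⊕b23⊕b24⊕b25⊕b26⊕b27⊕b28⊕b29⊕b30⊕b31 = 1⊕1⊕0⊕1⊕1⊕0⊕1⊕0⊕1⊕0⊕1⊕1⊕0⊕1⊕0⊕0 = 1
Syndrome (s16...s1) = 10010 → position 18.
Overall parity (XOR of all 32 bits, including p0): 1⊕0⊕0⊕0⊕0⊕0⊕0⊕0⊕0⊕0⊕1⊕0⊕1⊕0⊕0⊕0⊕1⊕1⊕0⊕1⊕1⊕0⊕1⊕0⊕1⊕0⊕1⊕1⊕0⊕1⊕0⊕0 = 0
Overall=0, syndrome position=18 → double-bit error detected (uncorrectable).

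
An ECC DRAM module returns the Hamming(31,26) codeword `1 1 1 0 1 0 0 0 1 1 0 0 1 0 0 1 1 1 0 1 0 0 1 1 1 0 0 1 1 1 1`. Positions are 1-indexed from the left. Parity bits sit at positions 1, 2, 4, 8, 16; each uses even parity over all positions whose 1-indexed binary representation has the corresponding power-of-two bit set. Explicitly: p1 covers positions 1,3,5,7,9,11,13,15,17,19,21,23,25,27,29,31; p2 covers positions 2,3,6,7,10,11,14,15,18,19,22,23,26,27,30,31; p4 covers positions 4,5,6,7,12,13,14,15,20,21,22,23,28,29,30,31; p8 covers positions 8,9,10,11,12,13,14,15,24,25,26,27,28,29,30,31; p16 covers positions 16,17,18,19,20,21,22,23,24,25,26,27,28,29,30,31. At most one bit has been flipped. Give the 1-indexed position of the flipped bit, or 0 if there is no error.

s1: b1⊕b3⊕b5⊕b7⊕b9⊕b11⊕b13⊕b15⊕b17⊕b19⊕b21⊕b23⊕b25⊕b27⊕b29⊕b31 = 1⊕1⊕1⊕0⊕1⊕0⊕1⊕0⊕1⊕0⊕0⊕1⊕1⊕0⊕1⊕1 = 0
s2: b2⊕b3⊕b6⊕b7⊕b10⊕b11⊕b14⊕b15⊕b18⊕b19⊕b22⊕b23⊕b26⊕b27⊕b30⊕b31 = 1⊕1⊕0⊕0⊕1⊕0⊕0⊕0⊕1⊕0⊕0⊕1⊕0⊕0⊕1⊕1 = 1
s4: b4⊕b5⊕b6⊕b7⊕b12⊕b13⊕b14⊕b15⊕b20⊕b21⊕b22⊕b23⊕b28⊕b29⊕b30⊕b31 = 0⊕1⊕0⊕0⊕0⊕1⊕0⊕0⊕1⊕0⊕0⊕1⊕1⊕1⊕1⊕1 = 0
s8: b8⊕b9⊕b10⊕b11⊕b12⊕b13⊕b14⊕b15⊕b24⊕b25⊕b26⊕b27⊕b28⊕b29⊕b30⊕b31 = 0⊕1⊕1⊕0⊕0⊕1⊕0⊕0⊕1⊕1⊕0⊕0⊕1⊕1⊕1⊕1 = 1
s16: b16⊕b17⊕b18⊕b19⊕b20⊕b21⊕b22⊕b23⊕b24⊕b25⊕b26⊕b27⊕b28⊕b29⊕b30⊕b31 = 1⊕1⊕1⊕0⊕1⊕0⊕0⊕1⊕1⊕1⊕0⊕0⊕1⊕1⊕1⊕1 = 1
Syndrome (s16...s1) = 11010 → position 26.

26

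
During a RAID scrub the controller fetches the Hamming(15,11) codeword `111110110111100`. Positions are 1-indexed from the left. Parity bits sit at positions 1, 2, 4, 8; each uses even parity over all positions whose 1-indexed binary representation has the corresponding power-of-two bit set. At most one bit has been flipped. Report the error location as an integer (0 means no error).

14

s1: b1⊕b3⊕b5⊕b7⊕b9⊕b11⊕b13⊕b15 = 1⊕1⊕1⊕1⊕0⊕1⊕1⊕0 = 0
s2: b2⊕b3⊕b6⊕b7⊕b10⊕b11⊕b14⊕b15 = 1⊕1⊕0⊕1⊕1⊕1⊕0⊕0 = 1
s4: b4⊕b5⊕b6⊕b7⊕b12⊕b13⊕b14⊕b15 = 1⊕1⊕0⊕1⊕1⊕1⊕0⊕0 = 1
s8: b8⊕b9⊕b10⊕b11⊕b12⊕b13⊕b14⊕b15 = 1⊕0⊕1⊕1⊕1⊕1⊕0⊕0 = 1
Syndrome (s8...s1) = 1110 → position 14.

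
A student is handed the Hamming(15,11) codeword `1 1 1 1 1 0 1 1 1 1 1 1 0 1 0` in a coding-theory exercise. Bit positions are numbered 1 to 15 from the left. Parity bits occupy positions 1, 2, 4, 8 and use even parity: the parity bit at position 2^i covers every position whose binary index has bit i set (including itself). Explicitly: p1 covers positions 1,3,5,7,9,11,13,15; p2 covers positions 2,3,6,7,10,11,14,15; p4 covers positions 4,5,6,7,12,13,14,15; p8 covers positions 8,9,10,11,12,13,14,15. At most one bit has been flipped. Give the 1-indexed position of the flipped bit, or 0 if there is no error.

s1: b1⊕b3⊕b5⊕b7⊕b9⊕b11⊕b13⊕b15 = 1⊕1⊕1⊕1⊕1⊕1⊕0⊕0 = 0
s2: b2⊕b3⊕b6⊕b7⊕b10⊕b11⊕b14⊕b15 = 1⊕1⊕0⊕1⊕1⊕1⊕1⊕0 = 0
s4: b4⊕b5⊕b6⊕b7⊕b12⊕b13⊕b14⊕b15 = 1⊕1⊕0⊕1⊕1⊕0⊕1⊕0 = 1
s8: b8⊕b9⊕b10⊕b11⊕b12⊕b13⊕b14⊕b15 = 1⊕1⊕1⊕1⊕1⊕0⊕1⊕0 = 0
Syndrome (s8...s1) = 0100 → position 4.

4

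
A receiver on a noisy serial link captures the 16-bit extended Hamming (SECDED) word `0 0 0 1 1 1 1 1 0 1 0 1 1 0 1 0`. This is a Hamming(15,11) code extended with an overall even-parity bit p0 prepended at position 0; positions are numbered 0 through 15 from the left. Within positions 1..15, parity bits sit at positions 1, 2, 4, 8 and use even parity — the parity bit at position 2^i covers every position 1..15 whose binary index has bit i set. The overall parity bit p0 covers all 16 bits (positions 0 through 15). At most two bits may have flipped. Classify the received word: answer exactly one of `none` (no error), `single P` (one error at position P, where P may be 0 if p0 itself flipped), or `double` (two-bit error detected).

s1: b1⊕b3⊕b5⊕b7⊕b9⊕b11⊕b13⊕b15 = 0⊕1⊕1⊕1⊕1⊕1⊕0⊕0 = 1
s2: b2⊕b3⊕b6⊕b7⊕b10⊕b11⊕b14⊕b15 = 0⊕1⊕1⊕1⊕0⊕1⊕1⊕0 = 1
s4: b4⊕b5⊕b6⊕b7⊕b12⊕b13⊕b14⊕b15 = 1⊕1⊕1⊕1⊕1⊕0⊕1⊕0 = 0
s8: b8⊕b9⊕b10⊕b11⊕b12⊕b13⊕b14⊕b15 = 0⊕1⊕0⊕1⊕1⊕0⊕1⊕0 = 0
Syndrome (s8...s1) = 0011 → position 3.
Overall parity (XOR of all 16 bits, including p0): 0⊕0⊕0⊕1⊕1⊕1⊕1⊕1⊕0⊕1⊕0⊕1⊕1⊕0⊕1⊕0 = 1
Overall=1, syndrome position=3 → single-bit error at position 3.

single 3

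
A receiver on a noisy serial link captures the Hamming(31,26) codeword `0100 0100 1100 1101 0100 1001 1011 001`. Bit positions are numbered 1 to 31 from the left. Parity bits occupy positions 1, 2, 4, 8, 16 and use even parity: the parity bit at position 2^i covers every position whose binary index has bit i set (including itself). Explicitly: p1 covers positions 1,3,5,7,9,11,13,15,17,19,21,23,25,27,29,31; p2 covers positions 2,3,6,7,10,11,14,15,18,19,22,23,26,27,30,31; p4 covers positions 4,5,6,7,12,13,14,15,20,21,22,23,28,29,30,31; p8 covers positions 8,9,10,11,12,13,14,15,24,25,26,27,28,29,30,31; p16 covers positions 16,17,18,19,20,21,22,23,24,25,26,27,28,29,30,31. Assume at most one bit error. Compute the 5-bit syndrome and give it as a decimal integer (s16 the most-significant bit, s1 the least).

10

s1: b1⊕b3⊕b5⊕b7⊕b9⊕b11⊕b13⊕b15⊕b17⊕b19⊕b21⊕b23⊕b25⊕b27⊕b29⊕b31 = 0⊕0⊕0⊕0⊕1⊕0⊕1⊕0⊕0⊕0⊕1⊕0⊕1⊕1⊕0⊕1 = 0
s2: b2⊕b3⊕b6⊕b7⊕b10⊕b11⊕b14⊕b15⊕b18⊕b19⊕b22⊕b23⊕b26⊕b27⊕b30⊕b31 = 1⊕0⊕1⊕0⊕1⊕0⊕1⊕0⊕1⊕0⊕0⊕0⊕0⊕1⊕0⊕1 = 1
s4: b4⊕b5⊕b6⊕b7⊕b12⊕b13⊕b14⊕b15⊕b20⊕b21⊕b22⊕b23⊕b28⊕b29⊕b30⊕b31 = 0⊕0⊕1⊕0⊕0⊕1⊕1⊕0⊕0⊕1⊕0⊕0⊕1⊕0⊕0⊕1 = 0
s8: b8⊕b9⊕b10⊕b11⊕b12⊕b13⊕b14⊕b15⊕b24⊕b25⊕b26⊕b27⊕b28⊕b29⊕b30⊕b31 = 0⊕1⊕1⊕0⊕0⊕1⊕1⊕0⊕1⊕1⊕0⊕1⊕1⊕0⊕0⊕1 = 1
s16: b16⊕b17⊕b18⊕b19⊕b20⊕b21⊕b22⊕b23⊕b24⊕b25⊕b26⊕b27⊕b28⊕b29⊕b30⊕b31 = 1⊕0⊕1⊕0⊕0⊕1⊕0⊕0⊕1⊕1⊕0⊕1⊕1⊕0⊕0⊕1 = 0
Syndrome (s16...s1) = 01010 → position 10.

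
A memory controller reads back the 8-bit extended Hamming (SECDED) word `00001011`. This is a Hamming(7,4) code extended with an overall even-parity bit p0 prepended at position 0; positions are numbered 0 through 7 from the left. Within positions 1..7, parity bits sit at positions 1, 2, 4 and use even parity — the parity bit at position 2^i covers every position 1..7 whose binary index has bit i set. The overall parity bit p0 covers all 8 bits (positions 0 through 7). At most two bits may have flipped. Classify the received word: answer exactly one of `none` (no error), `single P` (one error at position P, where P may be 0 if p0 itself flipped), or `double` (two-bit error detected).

single 5

s1: b1⊕b3⊕b5⊕b7 = 0⊕0⊕0⊕1 = 1
s2: b2⊕b3⊕b6⊕b7 = 0⊕0⊕1⊕1 = 0
s4: b4⊕b5⊕b6⊕b7 = 1⊕0⊕1⊕1 = 1
Syndrome (s4...s1) = 101 → position 5.
Overall parity (XOR of all 8 bits, including p0): 0⊕0⊕0⊕0⊕1⊕0⊕1⊕1 = 1
Overall=1, syndrome position=5 → single-bit error at position 5.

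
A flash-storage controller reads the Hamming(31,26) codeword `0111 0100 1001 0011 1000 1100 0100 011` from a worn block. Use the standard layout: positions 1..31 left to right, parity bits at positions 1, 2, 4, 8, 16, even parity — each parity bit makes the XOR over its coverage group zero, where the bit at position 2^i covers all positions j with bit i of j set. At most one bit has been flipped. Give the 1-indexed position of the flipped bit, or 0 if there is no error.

s1: b1⊕b3⊕b5⊕b7⊕b9⊕b11⊕b13⊕b15⊕b17⊕b19⊕b21⊕b23⊕b25⊕b27⊕b29⊕b31 = 0⊕1⊕0⊕0⊕1⊕0⊕0⊕1⊕1⊕0⊕1⊕0⊕0⊕0⊕0⊕1 = 0
s2: b2⊕b3⊕b6⊕b7⊕b10⊕b11⊕b14⊕b15⊕b18⊕b19⊕b22⊕b23⊕b26⊕b27⊕b30⊕b31 = 1⊕1⊕1⊕0⊕0⊕0⊕0⊕1⊕0⊕0⊕1⊕0⊕1⊕0⊕1⊕1 = 0
s4: b4⊕b5⊕b6⊕b7⊕b12⊕b13⊕b14⊕b15⊕b20⊕b21⊕b22⊕b23⊕b28⊕b29⊕b30⊕b31 = 1⊕0⊕1⊕0⊕1⊕0⊕0⊕1⊕0⊕1⊕1⊕0⊕0⊕0⊕1⊕1 = 0
s8: b8⊕b9⊕b10⊕b11⊕b12⊕b13⊕b14⊕b15⊕b24⊕b25⊕b26⊕b27⊕b28⊕b29⊕b30⊕b31 = 0⊕1⊕0⊕0⊕1⊕0⊕0⊕1⊕0⊕0⊕1⊕0⊕0⊕0⊕1⊕1 = 0
s16: b16⊕b17⊕b18⊕b19⊕b20⊕b21⊕b22⊕b23⊕b24⊕b25⊕b26⊕b27⊕b28⊕b29⊕b30⊕b31 = 1⊕1⊕0⊕0⊕0⊕1⊕1⊕0⊕0⊕0⊕1⊕0⊕0⊕0⊕1⊕1 = 1
Syndrome (s16...s1) = 10000 → position 16.

16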